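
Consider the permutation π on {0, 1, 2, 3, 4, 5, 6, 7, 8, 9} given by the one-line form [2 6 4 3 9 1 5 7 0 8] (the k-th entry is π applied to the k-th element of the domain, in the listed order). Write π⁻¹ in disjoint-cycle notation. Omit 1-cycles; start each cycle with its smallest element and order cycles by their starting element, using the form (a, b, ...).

First write π in disjoint cycles: (0, 2, 4, 9, 8)(1, 6, 5).
Reversing each cycle (and rotating so the smallest element leads) gives π⁻¹ = (0, 8, 9, 4, 2)(1, 5, 6).

(0, 8, 9, 4, 2)(1, 5, 6)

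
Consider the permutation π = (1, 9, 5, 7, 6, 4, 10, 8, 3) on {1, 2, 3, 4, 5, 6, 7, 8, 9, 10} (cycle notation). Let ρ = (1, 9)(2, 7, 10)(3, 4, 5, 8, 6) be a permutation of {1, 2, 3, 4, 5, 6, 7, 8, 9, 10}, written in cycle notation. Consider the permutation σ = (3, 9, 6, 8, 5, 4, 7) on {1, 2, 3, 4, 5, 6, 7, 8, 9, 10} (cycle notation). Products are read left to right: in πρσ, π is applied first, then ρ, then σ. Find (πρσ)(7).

(πρσ)(7) = σ(ρ(π(7))). π(7) = 6, then ρ(6) = 3, then σ(3) = 9, so the result is 9.

9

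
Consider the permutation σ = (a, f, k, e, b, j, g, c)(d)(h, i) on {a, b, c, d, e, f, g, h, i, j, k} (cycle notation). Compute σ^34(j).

j lies in the 8-cycle (a, f, k, e, b, j, g, c).
Since the cycle has length 8, σ^34 acts on it the same as σ^2 (34 mod 8 = 2).
Advancing 2 steps from j: j → g → c.

c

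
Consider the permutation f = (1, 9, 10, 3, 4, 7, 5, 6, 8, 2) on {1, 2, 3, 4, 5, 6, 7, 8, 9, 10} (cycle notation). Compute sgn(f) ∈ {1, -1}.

The cycle lengths are 10.
A cycle is odd iff its length is even; f has 1 even-length cycle, so sgn(f) = (−1)^1 and f is odd.

-1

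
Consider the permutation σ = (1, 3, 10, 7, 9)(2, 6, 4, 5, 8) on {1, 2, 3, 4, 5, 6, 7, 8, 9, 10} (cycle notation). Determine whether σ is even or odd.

The cycle lengths are 5, 5.
A cycle is odd iff its length is even; σ has 0 even-length cycles, so sgn(σ) = (−1)^0 and σ is even.

even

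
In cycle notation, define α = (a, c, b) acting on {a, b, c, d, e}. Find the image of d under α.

d does not appear in any cycle of α, so it is a fixed point: α(d) = d.

d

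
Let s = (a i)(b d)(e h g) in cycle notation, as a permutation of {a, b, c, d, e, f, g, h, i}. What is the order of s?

The cycle type of s is (3, 2, 2, 1, 1).
The order is lcm(3, 2, 2) = 6.

6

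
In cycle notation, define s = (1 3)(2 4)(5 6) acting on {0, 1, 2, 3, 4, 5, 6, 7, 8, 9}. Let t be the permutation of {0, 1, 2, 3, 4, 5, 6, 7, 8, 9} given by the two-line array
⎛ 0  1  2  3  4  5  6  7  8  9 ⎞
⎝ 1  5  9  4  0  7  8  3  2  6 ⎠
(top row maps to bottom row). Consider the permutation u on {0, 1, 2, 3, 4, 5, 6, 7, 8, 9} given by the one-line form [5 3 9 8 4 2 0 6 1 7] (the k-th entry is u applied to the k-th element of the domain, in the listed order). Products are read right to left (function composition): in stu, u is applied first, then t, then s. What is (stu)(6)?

(stu)(6) = s(t(u(6))). u(6) = 0, then t(0) = 1, then s(1) = 3, so the result is 3.

3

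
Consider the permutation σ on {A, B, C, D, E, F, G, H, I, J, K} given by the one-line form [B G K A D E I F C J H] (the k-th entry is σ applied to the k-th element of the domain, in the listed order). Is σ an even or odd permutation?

odd

In disjoint-cycle form the cycle lengths are 10, 1.
A cycle is odd iff its length is even; σ has 1 even-length cycle, so sgn(σ) = (−1)^1 and σ is odd.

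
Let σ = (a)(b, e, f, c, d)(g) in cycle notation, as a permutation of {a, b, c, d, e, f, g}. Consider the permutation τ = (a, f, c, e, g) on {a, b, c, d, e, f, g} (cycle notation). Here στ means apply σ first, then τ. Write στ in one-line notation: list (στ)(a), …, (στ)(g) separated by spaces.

(στ)(x) = τ(σ(x)). Computing each image: τ(σ(a)) = τ(a) = f, τ(σ(b)) = τ(e) = g, τ(σ(c)) = τ(d) = d, τ(σ(d)) = τ(b) = b, τ(σ(e)) = τ(f) = c, τ(σ(f)) = τ(c) = e, τ(σ(g)) = τ(g) = a.
Hence στ = [f g d b c e a].

f g d b c e a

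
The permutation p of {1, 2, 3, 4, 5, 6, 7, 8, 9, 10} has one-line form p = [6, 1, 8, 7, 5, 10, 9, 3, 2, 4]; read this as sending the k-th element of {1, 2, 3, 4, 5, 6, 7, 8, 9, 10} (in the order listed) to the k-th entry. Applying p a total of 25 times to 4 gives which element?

Tracing 4 → 7 → … returns to 4 after 7 steps, so 4 lies in a 7-cycle (1, 6, 10, 4, 7, 9, 2).
Powers repeat with period 7 on this cycle, and 25 mod 7 = 4, so p^25(4) = p^4(4).
Advancing 4 steps from 4: 4 → 7 → 9 → 2 → 1.

1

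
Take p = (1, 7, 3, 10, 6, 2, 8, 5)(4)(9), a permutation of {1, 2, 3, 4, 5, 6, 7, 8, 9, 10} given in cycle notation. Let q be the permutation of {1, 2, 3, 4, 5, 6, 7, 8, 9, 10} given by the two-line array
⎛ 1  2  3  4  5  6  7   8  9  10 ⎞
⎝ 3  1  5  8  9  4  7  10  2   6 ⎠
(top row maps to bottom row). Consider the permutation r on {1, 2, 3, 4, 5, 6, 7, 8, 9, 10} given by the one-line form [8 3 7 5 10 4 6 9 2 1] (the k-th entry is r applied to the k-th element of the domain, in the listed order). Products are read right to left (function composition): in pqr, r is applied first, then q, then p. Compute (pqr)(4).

9

Chase 4: r(4) = 5; q(5) = 9; p(9) = 9. Hence (pqr)(4) = 9.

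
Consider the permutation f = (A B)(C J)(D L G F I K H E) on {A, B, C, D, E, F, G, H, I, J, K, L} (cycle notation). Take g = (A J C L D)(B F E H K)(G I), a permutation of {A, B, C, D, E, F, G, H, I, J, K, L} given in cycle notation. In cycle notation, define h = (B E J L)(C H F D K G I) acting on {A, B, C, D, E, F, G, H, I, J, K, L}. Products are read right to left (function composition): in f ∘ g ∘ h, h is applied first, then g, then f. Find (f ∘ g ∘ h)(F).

B

Apply the permutations in order: h(F) = D, then g(D) = A, then f(A) = B. So (f ∘ g ∘ h)(F) = B.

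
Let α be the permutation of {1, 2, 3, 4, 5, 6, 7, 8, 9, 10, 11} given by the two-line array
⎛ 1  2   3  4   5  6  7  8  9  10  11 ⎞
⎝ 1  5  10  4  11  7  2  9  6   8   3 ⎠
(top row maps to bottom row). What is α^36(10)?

10

Tracing 10 → 8 → … returns to 10 after 9 steps, so 10 lies in a 9-cycle (2 5 11 3 10 8 9 6 7).
Powers repeat with period 9 on this cycle, and 36 mod 9 = 0, so α^36(10) = α^0(10).
So α^36(10) = 10.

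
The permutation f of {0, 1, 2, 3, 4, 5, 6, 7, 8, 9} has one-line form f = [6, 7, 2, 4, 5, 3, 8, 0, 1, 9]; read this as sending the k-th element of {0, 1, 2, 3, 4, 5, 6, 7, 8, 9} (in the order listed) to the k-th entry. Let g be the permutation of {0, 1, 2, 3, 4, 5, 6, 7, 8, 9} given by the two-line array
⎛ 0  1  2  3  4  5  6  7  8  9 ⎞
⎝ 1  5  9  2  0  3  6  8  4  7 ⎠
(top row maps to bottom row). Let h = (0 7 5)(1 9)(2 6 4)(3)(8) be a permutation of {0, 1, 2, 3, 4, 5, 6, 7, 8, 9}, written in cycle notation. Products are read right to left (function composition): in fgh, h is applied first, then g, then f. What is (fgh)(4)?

Chase 4: h(4) = 2; g(2) = 9; f(9) = 9. Hence (fgh)(4) = 9.

9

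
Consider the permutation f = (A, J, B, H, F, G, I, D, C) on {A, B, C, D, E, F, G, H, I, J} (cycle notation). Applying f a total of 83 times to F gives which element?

F lies in the 9-cycle (A, J, B, H, F, G, I, D, C).
On a 9-cycle, f^9 is the identity, so f^83 = f^2 there (83 ≡ 2 mod 9).
Advancing 2 steps from F: F → G → I.

I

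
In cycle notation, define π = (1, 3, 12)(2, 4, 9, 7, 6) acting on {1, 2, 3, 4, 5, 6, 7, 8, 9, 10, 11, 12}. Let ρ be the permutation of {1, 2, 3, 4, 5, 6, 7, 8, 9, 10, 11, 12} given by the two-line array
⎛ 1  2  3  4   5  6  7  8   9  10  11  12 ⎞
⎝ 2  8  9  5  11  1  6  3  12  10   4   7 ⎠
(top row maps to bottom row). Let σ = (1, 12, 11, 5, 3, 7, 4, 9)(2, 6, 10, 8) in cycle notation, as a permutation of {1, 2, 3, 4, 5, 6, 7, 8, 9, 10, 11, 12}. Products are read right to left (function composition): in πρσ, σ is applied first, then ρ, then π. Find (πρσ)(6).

(πρσ)(6) = π(ρ(σ(6))). σ(6) = 10, then ρ(10) = 10, then π(10) = 10, so the result is 10.

10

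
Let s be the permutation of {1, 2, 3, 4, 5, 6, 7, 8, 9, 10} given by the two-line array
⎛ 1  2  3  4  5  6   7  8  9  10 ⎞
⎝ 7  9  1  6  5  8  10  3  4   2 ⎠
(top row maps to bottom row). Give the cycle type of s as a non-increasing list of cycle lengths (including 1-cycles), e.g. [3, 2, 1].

[9, 1]

The disjoint cycles are (1 7 10 2 9 4 6 8 3)(5), with lengths 9, 1 in non-increasing order.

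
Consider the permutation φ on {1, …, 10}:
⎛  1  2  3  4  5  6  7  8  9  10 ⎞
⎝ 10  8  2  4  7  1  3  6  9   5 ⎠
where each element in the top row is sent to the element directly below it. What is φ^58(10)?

7

Tracing 10 → 5 → … returns to 10 after 8 steps, so 10 lies in an 8-cycle (1 10 5 7 3 2 8 6).
Since the cycle has length 8, φ^58 acts on it the same as φ^2 (58 mod 8 = 2).
Advancing 2 steps from 10: 10 → 5 → 7.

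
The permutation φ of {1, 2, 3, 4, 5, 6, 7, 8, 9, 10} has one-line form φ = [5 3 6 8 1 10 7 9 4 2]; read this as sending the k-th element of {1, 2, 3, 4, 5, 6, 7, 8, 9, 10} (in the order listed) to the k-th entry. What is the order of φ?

12

Writing φ as disjoint cycles, the cycle lengths are 4, 3, 2, 1.
The order of φ is the least common multiple of its cycle lengths: lcm(4, 3, 2) = 12.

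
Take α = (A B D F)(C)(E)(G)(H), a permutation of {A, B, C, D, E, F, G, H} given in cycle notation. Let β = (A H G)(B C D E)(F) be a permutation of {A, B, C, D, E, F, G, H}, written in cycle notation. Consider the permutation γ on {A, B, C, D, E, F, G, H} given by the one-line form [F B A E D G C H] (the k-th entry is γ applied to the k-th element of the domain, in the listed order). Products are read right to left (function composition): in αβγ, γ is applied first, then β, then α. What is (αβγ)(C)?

H

Apply the permutations in order: γ(C) = A, then β(A) = H, then α(H) = H. So (αβγ)(C) = H.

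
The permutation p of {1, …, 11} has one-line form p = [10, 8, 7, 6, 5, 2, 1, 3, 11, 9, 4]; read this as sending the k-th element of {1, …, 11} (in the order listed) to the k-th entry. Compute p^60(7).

7

Tracing 7 → 1 → … returns to 7 after 10 steps, so 7 lies in a 10-cycle (1 10 9 11 4 6 2 8 3 7).
On a 10-cycle, p^10 is the identity, so p^60 = p^0 there (60 ≡ 0 mod 10).
So p^60(7) = 7.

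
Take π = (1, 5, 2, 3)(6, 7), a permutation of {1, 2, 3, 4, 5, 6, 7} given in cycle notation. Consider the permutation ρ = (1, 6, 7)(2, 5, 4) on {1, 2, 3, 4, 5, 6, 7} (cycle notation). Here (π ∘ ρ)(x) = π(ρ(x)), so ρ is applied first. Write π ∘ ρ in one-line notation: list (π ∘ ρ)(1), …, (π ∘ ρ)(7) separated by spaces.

7 2 1 3 4 6 5

For each element, apply ρ then π: 1 → 6 → 7; 2 → 5 → 2; 3 → 3 → 1; 4 → 2 → 3; 5 → 4 → 4; 6 → 7 → 6; 7 → 1 → 5.
Collecting the images, π ∘ ρ = [7 2 1 3 4 6 5].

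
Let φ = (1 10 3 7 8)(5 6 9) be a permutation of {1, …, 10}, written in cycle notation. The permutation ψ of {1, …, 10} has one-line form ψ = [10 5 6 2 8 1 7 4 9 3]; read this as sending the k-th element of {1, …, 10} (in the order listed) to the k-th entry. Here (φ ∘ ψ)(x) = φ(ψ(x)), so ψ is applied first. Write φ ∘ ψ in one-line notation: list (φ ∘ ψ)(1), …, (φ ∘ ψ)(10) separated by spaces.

3 6 9 2 1 10 8 4 5 7

(φ ∘ ψ)(x) = φ(ψ(x)). Computing each image: φ(ψ(1)) = φ(10) = 3, φ(ψ(2)) = φ(5) = 6, φ(ψ(3)) = φ(6) = 9, φ(ψ(4)) = φ(2) = 2, φ(ψ(5)) = φ(8) = 1, φ(ψ(6)) = φ(1) = 10, φ(ψ(7)) = φ(7) = 8, φ(ψ(8)) = φ(4) = 4, φ(ψ(9)) = φ(9) = 5, φ(ψ(10)) = φ(3) = 7.
Hence φ ∘ ψ = [3 6 9 2 1 10 8 4 5 7].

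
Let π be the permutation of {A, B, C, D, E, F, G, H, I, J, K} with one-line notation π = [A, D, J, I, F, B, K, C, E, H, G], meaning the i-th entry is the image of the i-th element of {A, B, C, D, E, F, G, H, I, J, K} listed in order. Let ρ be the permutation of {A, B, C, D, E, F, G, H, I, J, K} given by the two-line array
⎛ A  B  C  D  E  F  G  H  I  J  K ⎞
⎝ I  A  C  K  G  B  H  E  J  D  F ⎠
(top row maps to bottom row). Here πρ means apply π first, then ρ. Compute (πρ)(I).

G

First apply π: π(I) = E, then ρ(E) = G. Thus (πρ)(I) = G.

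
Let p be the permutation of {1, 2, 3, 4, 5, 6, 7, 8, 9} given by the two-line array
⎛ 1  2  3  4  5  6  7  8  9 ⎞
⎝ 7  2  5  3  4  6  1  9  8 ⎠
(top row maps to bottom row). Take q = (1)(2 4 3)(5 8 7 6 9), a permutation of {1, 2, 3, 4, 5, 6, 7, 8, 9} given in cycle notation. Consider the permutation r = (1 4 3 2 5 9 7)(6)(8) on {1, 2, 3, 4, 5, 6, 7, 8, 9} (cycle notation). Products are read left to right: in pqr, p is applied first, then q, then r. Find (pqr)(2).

3

(pqr)(2) = r(q(p(2))). p(2) = 2, then q(2) = 4, then r(4) = 3, so the result is 3.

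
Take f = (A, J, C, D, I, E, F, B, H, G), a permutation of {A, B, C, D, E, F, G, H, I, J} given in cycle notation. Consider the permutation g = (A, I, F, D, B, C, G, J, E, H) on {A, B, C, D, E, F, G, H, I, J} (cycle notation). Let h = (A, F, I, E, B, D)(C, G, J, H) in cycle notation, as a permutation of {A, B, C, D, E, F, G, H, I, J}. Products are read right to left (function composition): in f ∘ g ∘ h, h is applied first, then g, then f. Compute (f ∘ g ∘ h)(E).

D

Apply the permutations in order: h(E) = B, then g(B) = C, then f(C) = D. So (f ∘ g ∘ h)(E) = D.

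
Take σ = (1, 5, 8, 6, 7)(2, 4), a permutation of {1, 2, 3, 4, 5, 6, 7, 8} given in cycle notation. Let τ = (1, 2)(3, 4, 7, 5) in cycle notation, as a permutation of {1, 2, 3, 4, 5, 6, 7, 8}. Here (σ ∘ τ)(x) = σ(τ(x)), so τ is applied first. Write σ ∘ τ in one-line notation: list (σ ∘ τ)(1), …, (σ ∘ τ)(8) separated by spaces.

4 5 2 1 3 7 8 6

Chase each element through τ then σ: 1 → 2 → 4; 2 → 1 → 5; 3 → 4 → 2; 4 → 7 → 1; 5 → 3 → 3; 6 → 6 → 7; 7 → 5 → 8; 8 → 8 → 6.
Collecting the images, σ ∘ τ = [4 5 2 1 3 7 8 6].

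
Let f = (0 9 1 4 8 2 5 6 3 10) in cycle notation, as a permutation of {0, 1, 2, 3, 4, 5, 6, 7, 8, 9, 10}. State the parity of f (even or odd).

The cycle lengths are 10, 1.
A cycle is odd iff its length is even; f has 1 even-length cycle, so sgn(f) = (−1)^1 and f is odd.

odd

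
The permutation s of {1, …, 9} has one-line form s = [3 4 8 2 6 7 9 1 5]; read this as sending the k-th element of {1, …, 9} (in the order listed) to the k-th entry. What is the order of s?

12

The disjoint-cycle form of s has cycle lengths 4, 3, 2.
The order is lcm(4, 3, 2) = 12.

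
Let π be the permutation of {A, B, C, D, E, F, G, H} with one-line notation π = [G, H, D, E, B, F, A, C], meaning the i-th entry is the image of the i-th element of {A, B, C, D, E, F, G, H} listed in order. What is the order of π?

10

Decomposing into disjoint cycles gives cycle lengths 5, 2, 1.
Since disjoint cycles commute, ord(π) = lcm(5, 2) = 10.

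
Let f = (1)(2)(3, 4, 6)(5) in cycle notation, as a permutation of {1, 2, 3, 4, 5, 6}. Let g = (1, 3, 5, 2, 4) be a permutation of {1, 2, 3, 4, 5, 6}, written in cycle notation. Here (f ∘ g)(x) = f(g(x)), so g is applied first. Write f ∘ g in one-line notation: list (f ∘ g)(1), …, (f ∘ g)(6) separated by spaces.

Chase each element through g then f: 1 → 3 → 4; 2 → 4 → 6; 3 → 5 → 5; 4 → 1 → 1; 5 → 2 → 2; 6 → 6 → 3.
Collecting the images, f ∘ g = [4 6 5 1 2 3].

4 6 5 1 2 3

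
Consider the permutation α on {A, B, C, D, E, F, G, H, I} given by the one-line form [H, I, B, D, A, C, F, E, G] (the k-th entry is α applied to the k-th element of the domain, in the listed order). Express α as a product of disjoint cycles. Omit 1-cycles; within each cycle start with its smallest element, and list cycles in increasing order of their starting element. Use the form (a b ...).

(A H E)(B I G F C)

Start at A and follow images: A → H → E → A, giving the cycle (A H E).
Continuing from each remaining unvisited element yields (A H E)(B I G F C).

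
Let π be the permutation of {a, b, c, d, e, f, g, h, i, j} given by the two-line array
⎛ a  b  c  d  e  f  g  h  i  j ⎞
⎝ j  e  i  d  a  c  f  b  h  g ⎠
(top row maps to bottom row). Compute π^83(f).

i

Tracing f → c → … returns to f after 9 steps, so f lies in a 9-cycle (a, j, g, f, c, i, h, b, e).
On a 9-cycle, π^9 is the identity, so π^83 = π^2 there (83 ≡ 2 mod 9).
Stepping 2 places around the cycle: f → c → i.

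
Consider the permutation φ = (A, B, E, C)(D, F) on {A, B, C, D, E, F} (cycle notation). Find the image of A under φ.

In the cycle (A, B, E, C), A is followed by B, so φ(A) = B.

B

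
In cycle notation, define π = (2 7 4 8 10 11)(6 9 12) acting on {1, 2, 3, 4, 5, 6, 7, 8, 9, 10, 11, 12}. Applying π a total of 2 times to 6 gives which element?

6 lies in the 3-cycle (6 9 12).
Advancing 2 steps from 6: 6 → 9 → 12.

12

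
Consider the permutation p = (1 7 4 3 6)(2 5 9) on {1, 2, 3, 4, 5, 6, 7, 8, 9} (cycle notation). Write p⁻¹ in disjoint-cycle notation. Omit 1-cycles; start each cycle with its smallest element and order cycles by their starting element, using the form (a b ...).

(1 6 3 4 7)(2 9 5)

If p sends a → b within a cycle, p⁻¹ sends b → a; equivalently, reverse each cycle.
Reversing each cycle of p and rotating so the smallest element leads gives (1 6 3 4 7)(2 9 5).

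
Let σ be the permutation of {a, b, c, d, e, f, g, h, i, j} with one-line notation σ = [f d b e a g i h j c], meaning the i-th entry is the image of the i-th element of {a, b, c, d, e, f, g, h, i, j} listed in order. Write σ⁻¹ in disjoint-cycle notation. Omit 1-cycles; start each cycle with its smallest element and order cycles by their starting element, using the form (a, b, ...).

(a, e, d, b, c, j, i, g, f)

The cycle decomposition of σ is (a, f, g, i, j, c, b, d, e).
The inverse reverses every cycle; in canonical form, σ⁻¹ = (a, e, d, b, c, j, i, g, f).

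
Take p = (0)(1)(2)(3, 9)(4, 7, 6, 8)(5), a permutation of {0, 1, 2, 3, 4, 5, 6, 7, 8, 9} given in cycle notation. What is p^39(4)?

8

4 lies in the 4-cycle (4, 7, 6, 8).
Powers repeat with period 4 on this cycle, and 39 mod 4 = 3, so p^39(4) = p^3(4).
Stepping 3 places around the cycle: 4 → 7 → 6 → 8.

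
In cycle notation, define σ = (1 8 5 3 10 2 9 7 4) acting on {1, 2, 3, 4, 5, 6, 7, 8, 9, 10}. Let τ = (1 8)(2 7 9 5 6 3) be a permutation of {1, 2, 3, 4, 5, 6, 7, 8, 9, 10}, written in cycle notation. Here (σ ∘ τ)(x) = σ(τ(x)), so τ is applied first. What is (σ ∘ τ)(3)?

9

First apply τ: τ(3) = 2, then σ(2) = 9. Thus (σ ∘ τ)(3) = 9.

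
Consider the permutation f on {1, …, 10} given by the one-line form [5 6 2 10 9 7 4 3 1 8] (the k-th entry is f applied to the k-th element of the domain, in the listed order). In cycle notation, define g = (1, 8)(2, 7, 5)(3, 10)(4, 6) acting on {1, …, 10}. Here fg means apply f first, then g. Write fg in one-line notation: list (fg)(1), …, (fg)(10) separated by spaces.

Chase each element through f then g: 1 → 5 → 2; 2 → 6 → 4; 3 → 2 → 7; 4 → 10 → 3; 5 → 9 → 9; 6 → 7 → 5; 7 → 4 → 6; 8 → 3 → 10; 9 → 1 → 8; 10 → 8 → 1.
Collecting the images, fg = [2 4 7 3 9 5 6 10 8 1].

2 4 7 3 9 5 6 10 8 1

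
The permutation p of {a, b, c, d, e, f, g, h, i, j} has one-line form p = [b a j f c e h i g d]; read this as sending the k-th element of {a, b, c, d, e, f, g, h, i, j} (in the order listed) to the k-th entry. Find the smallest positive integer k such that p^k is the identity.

30

Decomposing into disjoint cycles gives cycle lengths 5, 3, 2.
Since disjoint cycles commute, ord(p) = lcm(5, 3, 2) = 30.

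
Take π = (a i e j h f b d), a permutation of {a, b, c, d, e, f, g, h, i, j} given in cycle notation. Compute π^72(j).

j

j lies in the 8-cycle (a i e j h f b d).
Since the cycle has length 8, π^72 acts on it the same as π^0 (72 mod 8 = 0).
So π^72(j) = j.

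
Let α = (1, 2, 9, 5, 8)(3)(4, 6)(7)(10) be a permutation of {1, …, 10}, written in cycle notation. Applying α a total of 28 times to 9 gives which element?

1

9 lies in the 5-cycle (1, 2, 9, 5, 8).
Powers repeat with period 5 on this cycle, and 28 mod 5 = 3, so α^28(9) = α^3(9).
Advancing 3 steps from 9: 9 → 5 → 8 → 1.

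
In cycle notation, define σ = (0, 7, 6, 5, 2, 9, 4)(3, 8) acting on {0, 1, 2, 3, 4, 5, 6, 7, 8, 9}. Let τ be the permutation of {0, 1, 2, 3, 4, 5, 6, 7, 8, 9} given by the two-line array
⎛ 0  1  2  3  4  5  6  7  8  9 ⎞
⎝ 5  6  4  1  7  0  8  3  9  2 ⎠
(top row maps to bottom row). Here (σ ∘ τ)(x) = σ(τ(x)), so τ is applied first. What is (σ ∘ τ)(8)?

4

First apply τ: τ(8) = 9, then σ(9) = 4. Thus (σ ∘ τ)(8) = 4.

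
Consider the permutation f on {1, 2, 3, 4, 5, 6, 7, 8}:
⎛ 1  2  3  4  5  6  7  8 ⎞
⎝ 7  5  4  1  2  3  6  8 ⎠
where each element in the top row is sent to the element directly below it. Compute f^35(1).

1

Tracing 1 → 7 → … returns to 1 after 5 steps, so 1 lies in a 5-cycle (1, 7, 6, 3, 4).
Since the cycle has length 5, f^35 acts on it the same as f^0 (35 mod 5 = 0).
So f^35(1) = 1.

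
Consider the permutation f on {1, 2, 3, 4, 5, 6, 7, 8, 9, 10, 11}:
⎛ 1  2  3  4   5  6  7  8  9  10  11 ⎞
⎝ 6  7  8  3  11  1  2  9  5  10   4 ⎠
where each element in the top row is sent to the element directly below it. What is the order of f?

Decomposing into disjoint cycles gives cycle lengths 6, 2, 2, 1.
The order is lcm(6, 2, 2) = 6.

6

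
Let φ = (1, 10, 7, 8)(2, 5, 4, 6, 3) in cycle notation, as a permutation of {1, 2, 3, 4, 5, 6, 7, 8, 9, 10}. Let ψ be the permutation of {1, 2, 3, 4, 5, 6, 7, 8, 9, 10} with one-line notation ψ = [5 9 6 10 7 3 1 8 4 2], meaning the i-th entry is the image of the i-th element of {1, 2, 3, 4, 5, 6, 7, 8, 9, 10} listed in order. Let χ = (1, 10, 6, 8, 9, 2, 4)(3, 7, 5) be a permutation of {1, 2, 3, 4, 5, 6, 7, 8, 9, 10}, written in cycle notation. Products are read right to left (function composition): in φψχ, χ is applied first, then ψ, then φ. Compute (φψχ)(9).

9

(φψχ)(9) = φ(ψ(χ(9))). χ(9) = 2, then ψ(2) = 9, then φ(9) = 9, so the result is 9.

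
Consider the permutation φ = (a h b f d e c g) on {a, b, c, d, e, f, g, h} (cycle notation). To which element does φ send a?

In the cycle (a h b f d e c g), a is followed by h, so φ(a) = h.

h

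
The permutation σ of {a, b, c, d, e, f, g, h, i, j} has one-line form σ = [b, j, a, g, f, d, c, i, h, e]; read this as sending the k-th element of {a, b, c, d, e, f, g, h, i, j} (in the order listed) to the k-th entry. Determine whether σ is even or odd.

In disjoint-cycle form the cycle lengths are 8, 2.
A cycle is odd iff its length is even; σ has 2 even-length cycles, so sgn(σ) = (−1)^2 and σ is even.

even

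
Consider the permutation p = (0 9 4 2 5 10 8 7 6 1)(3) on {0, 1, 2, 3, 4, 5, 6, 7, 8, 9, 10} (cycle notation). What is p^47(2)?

2 lies in the 10-cycle (0 9 4 2 5 10 8 7 6 1).
Powers repeat with period 10 on this cycle, and 47 mod 10 = 7, so p^47(2) = p^7(2).
Advancing 7 steps from 2: 2 → 5 → 10 → 8 → 7 → 6 → 1 → 0.

0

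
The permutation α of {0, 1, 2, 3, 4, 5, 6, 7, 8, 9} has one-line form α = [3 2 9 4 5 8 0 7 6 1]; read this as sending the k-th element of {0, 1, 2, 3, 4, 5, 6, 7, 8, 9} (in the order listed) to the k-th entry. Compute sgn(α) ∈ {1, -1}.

-1

In disjoint-cycle form the cycle lengths are 6, 3, 1.
A cycle of length ℓ contributes ℓ−1 transpositions, so α is a product of 5 + 2 = 7 transpositions — odd.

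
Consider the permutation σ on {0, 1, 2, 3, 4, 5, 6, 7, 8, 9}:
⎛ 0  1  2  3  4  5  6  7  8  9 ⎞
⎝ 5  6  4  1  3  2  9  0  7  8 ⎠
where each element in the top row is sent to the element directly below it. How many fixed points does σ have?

No element satisfies σ(x) = x, so there are 0 fixed points.

0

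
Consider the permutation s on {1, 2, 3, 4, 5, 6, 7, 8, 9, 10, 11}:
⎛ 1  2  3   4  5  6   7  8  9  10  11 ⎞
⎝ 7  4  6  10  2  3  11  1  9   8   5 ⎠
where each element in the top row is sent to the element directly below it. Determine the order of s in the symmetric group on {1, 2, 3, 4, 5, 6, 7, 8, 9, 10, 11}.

8

The disjoint-cycle form of s has cycle lengths 8, 2, 1.
The order is lcm(8, 2) = 8.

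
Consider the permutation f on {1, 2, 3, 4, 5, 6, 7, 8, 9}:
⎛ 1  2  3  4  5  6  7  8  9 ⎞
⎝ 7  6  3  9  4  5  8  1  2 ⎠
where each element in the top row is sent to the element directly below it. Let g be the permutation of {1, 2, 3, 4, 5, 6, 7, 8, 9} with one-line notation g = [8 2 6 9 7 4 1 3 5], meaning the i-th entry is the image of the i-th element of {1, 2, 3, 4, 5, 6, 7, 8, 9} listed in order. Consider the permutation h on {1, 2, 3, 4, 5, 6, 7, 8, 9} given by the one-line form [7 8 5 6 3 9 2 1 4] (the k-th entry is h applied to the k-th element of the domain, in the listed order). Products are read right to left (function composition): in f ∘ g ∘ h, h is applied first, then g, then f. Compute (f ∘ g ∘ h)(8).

1

(f ∘ g ∘ h)(8) = f(g(h(8))). h(8) = 1, then g(1) = 8, then f(8) = 1, so the result is 1.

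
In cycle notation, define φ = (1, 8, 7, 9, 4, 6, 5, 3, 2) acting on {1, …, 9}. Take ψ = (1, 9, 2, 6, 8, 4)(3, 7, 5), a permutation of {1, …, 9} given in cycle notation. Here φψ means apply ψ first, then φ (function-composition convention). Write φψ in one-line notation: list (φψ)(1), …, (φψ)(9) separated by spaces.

4 5 9 8 2 7 3 6 1

Chase each element through ψ then φ: 1 → 9 → 4; 2 → 6 → 5; 3 → 7 → 9; 4 → 1 → 8; 5 → 3 → 2; 6 → 8 → 7; 7 → 5 → 3; 8 → 4 → 6; 9 → 2 → 1.
Collecting the images, φψ = [4 5 9 8 2 7 3 6 1].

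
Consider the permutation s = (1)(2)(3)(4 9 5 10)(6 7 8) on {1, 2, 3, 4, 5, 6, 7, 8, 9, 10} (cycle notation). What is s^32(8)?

7

8 lies in the 3-cycle (6 7 8).
Since the cycle has length 3, s^32 acts on it the same as s^2 (32 mod 3 = 2).
Stepping 2 places around the cycle: 8 → 6 → 7.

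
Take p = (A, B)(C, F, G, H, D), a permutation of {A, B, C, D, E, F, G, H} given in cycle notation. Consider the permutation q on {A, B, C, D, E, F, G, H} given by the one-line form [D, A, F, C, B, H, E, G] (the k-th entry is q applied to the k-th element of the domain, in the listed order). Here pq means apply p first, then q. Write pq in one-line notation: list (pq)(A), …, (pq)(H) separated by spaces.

Chase each element through p then q: A → B → A; B → A → D; C → F → H; D → C → F; E → E → B; F → G → E; G → H → G; H → D → C.
So pq in one-line form is A D H F B E G C.

A D H F B E G C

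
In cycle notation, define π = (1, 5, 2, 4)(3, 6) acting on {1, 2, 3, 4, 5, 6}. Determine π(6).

Within (3, 6), 6 ↦ 3.

3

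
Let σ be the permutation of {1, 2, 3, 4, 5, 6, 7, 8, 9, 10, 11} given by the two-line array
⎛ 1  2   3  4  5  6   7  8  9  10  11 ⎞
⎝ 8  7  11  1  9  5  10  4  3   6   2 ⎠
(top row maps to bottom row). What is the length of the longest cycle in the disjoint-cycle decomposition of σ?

8

Decomposing into disjoint cycles gives (1 8 4)(2 7 10 6 5 9 3 11); the longest has length 8.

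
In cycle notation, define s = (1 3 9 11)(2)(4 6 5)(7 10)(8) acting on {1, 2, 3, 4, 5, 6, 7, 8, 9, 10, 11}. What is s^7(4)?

6

4 lies in the 3-cycle (4 6 5).
Powers repeat with period 3 on this cycle, and 7 mod 3 = 1, so s^7(4) = s^1(4).
Stepping 1 place around the cycle: 4 → 6.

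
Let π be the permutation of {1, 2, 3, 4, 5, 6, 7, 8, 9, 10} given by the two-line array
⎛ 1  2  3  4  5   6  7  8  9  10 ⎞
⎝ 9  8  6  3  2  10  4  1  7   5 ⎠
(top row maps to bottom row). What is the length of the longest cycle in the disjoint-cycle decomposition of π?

10

Decomposing into disjoint cycles gives (1 9 7 4 3 6 10 5 2 8); the longest has length 10.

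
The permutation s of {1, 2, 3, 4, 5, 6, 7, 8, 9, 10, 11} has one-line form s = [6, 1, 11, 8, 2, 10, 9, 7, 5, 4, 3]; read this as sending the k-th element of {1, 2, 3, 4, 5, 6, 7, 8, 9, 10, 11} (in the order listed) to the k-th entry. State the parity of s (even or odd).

In disjoint-cycle form the cycle lengths are 9, 2.
A cycle is odd iff its length is even; s has 1 even-length cycle, so sgn(s) = (−1)^1 and s is odd.

odd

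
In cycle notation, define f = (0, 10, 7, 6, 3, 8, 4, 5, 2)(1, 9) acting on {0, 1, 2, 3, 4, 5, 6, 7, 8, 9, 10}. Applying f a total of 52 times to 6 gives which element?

10

6 lies in the 9-cycle (0, 10, 7, 6, 3, 8, 4, 5, 2).
Since the cycle has length 9, f^52 acts on it the same as f^7 (52 mod 9 = 7).
Stepping 7 places around the cycle: 6 → 3 → 8 → 4 → 5 → 2 → 0 → 10.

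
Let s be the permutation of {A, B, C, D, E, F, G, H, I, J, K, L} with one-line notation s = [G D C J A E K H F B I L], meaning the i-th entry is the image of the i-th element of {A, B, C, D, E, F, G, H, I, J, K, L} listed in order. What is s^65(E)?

Tracing E → A → … returns to E after 6 steps, so E lies in a 6-cycle (A G K I F E).
On a 6-cycle, s^6 is the identity, so s^65 = s^5 there (65 ≡ 5 mod 6).
Stepping 5 places around the cycle: E → A → G → K → I → F.

F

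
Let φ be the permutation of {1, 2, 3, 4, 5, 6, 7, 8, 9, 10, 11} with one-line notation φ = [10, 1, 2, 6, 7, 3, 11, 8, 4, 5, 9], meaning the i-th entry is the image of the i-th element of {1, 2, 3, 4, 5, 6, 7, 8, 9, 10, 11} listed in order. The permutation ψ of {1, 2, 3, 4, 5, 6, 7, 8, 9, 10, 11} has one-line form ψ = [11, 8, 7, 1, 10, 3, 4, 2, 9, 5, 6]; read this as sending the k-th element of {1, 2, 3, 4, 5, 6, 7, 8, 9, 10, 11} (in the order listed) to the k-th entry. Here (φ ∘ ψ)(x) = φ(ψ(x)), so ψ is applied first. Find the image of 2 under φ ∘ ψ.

First apply ψ: ψ(2) = 8, then φ(8) = 8. Thus (φ ∘ ψ)(2) = 8.

8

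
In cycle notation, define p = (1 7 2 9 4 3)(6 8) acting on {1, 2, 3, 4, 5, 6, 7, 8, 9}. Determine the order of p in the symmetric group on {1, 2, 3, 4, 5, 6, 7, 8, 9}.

The disjoint cycles have lengths 6, 2, 1.
The order of p is the least common multiple of its cycle lengths: lcm(6, 2) = 6.

6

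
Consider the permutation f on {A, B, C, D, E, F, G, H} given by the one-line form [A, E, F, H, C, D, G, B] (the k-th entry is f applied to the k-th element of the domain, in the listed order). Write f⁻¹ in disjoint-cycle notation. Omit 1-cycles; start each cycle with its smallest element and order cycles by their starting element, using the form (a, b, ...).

The cycle decomposition of f is (B, E, C, F, D, H).
Reversing each cycle (and rotating so the smallest element leads) gives f⁻¹ = (B, H, D, F, C, E).

(B, H, D, F, C, E)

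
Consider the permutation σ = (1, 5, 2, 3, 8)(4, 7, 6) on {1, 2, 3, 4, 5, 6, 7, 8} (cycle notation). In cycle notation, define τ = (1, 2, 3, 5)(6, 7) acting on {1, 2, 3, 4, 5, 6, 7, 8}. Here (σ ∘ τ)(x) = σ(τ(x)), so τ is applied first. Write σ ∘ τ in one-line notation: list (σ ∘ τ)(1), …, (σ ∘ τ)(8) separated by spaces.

3 8 2 7 5 6 4 1

(σ ∘ τ)(x) = σ(τ(x)). Computing each image: σ(τ(1)) = σ(2) = 3, σ(τ(2)) = σ(3) = 8, σ(τ(3)) = σ(5) = 2, σ(τ(4)) = σ(4) = 7, σ(τ(5)) = σ(1) = 5, σ(τ(6)) = σ(7) = 6, σ(τ(7)) = σ(6) = 4, σ(τ(8)) = σ(8) = 1.
Hence σ ∘ τ = [3 8 2 7 5 6 4 1].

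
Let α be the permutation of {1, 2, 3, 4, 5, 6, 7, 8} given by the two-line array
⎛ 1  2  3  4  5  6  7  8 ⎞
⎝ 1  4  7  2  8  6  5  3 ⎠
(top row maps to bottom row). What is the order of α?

4

Decomposing into disjoint cycles gives cycle lengths 4, 2, 1, 1.
The order of α is the least common multiple of its cycle lengths: lcm(4, 2) = 4.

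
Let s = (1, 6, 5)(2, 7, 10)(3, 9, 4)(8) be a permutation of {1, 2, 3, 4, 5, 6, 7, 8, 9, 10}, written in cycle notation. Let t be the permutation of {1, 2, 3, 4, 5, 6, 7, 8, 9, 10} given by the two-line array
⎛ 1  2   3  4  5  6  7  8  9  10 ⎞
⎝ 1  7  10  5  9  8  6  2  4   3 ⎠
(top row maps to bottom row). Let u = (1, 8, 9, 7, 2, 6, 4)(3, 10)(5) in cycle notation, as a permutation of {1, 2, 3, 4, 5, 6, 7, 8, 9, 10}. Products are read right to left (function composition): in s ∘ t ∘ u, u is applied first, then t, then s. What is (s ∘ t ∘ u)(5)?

(s ∘ t ∘ u)(5) = s(t(u(5))). u(5) = 5, then t(5) = 9, then s(9) = 4, so the result is 4.

4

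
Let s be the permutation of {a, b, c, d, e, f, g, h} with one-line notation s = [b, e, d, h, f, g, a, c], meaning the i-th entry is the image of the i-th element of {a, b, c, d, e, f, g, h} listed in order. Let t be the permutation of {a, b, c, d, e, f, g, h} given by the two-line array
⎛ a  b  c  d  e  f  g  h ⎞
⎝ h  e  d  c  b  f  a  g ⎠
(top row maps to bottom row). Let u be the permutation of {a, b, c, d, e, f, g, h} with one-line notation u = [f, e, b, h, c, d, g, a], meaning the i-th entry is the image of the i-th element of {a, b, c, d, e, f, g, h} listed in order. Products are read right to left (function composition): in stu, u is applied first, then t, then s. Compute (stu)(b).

e

Apply the permutations in order: u(b) = e, then t(e) = b, then s(b) = e. So (stu)(b) = e.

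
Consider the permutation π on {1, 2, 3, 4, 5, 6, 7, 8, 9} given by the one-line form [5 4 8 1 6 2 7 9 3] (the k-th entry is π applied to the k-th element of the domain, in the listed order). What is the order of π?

Decomposing into disjoint cycles gives cycle lengths 5, 3, 1.
Since disjoint cycles commute, ord(π) = lcm(5, 3) = 15.

15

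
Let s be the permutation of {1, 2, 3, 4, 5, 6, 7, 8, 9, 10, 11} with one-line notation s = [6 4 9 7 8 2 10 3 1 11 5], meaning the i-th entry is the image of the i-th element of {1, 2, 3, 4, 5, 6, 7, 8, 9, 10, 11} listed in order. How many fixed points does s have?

No element satisfies s(x) = x, so there are 0 fixed points.

0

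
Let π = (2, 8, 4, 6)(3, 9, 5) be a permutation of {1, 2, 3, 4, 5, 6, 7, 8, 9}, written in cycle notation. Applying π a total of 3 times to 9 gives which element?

9

9 lies in the 3-cycle (3, 9, 5).
On a 3-cycle, π^3 is the identity, so π^3 = π^0 there (3 ≡ 0 mod 3).
So π^3(9) = 9.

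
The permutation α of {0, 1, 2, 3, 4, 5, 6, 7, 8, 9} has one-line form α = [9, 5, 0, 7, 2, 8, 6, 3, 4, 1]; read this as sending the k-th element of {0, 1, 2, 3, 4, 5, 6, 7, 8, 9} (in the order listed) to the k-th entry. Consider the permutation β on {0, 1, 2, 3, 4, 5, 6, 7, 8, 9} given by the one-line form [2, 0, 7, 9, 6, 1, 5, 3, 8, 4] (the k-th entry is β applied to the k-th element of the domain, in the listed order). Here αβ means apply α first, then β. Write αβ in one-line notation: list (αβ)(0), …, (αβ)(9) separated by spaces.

4 1 2 3 7 8 5 9 6 0

(αβ)(x) = β(α(x)). Computing each image: β(α(0)) = β(9) = 4, β(α(1)) = β(5) = 1, β(α(2)) = β(0) = 2, β(α(3)) = β(7) = 3, β(α(4)) = β(2) = 7, β(α(5)) = β(8) = 8, β(α(6)) = β(6) = 5, β(α(7)) = β(3) = 9, β(α(8)) = β(4) = 6, β(α(9)) = β(1) = 0.
Hence αβ = [4 1 2 3 7 8 5 9 6 0].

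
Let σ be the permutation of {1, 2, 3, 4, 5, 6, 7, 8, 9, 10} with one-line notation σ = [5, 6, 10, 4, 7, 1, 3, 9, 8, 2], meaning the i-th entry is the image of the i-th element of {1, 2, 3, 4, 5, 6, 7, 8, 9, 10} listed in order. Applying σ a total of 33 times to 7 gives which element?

Tracing 7 → 3 → … returns to 7 after 7 steps, so 7 lies in a 7-cycle (1, 5, 7, 3, 10, 2, 6).
Powers repeat with period 7 on this cycle, and 33 mod 7 = 5, so σ^33(7) = σ^5(7).
Advancing 5 steps from 7: 7 → 3 → 10 → 2 → 6 → 1.

1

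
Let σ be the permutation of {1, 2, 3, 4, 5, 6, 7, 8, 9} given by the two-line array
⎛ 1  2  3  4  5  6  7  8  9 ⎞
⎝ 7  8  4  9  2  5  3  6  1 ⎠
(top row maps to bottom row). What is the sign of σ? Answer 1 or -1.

In disjoint-cycle form the cycle lengths are 5, 4.
A cycle is odd iff its length is even; σ has 1 even-length cycle, so sgn(σ) = (−1)^1 and σ is odd.

-1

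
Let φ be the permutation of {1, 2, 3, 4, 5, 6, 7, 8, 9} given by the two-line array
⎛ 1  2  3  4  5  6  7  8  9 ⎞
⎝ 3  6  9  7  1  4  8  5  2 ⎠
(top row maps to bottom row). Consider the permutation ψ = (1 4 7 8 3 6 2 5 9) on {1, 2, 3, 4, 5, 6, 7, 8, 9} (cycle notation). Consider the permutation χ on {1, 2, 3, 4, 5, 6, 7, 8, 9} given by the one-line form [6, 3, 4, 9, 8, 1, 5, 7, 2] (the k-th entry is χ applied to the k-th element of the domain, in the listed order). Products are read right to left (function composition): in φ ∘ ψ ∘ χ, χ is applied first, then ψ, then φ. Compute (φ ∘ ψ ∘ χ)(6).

7

Apply the permutations in order: χ(6) = 1, then ψ(1) = 4, then φ(4) = 7. So (φ ∘ ψ ∘ χ)(6) = 7.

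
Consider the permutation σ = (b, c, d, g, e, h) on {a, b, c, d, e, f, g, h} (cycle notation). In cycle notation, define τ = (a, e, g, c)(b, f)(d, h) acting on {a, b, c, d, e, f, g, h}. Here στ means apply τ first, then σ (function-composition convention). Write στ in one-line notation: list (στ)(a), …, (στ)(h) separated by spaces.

(στ)(x) = σ(τ(x)). Computing each image: σ(τ(a)) = σ(e) = h, σ(τ(b)) = σ(f) = f, σ(τ(c)) = σ(a) = a, σ(τ(d)) = σ(h) = b, σ(τ(e)) = σ(g) = e, σ(τ(f)) = σ(b) = c, σ(τ(g)) = σ(c) = d, σ(τ(h)) = σ(d) = g.
Hence στ = [h f a b e c d g].

h f a b e c d g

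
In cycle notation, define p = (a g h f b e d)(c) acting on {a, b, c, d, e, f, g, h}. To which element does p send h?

In the cycle (a g h f b e d), h is followed by f, so p(h) = f.

f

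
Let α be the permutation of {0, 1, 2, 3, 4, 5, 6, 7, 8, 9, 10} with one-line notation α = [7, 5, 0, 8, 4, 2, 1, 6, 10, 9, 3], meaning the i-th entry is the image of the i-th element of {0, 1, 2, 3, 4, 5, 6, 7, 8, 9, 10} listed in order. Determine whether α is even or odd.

In disjoint-cycle form the cycle lengths are 6, 3, 1, 1.
A cycle is odd iff its length is even; α has 1 even-length cycle, so sgn(α) = (−1)^1 and α is odd.

odd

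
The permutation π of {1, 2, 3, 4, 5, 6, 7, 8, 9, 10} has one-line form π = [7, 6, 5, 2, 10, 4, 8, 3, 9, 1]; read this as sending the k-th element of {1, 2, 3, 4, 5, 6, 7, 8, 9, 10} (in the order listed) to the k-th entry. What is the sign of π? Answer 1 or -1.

In disjoint-cycle form the cycle lengths are 6, 3, 1.
A cycle is odd iff its length is even; π has 1 even-length cycle, so sgn(π) = (−1)^1 and π is odd.

-1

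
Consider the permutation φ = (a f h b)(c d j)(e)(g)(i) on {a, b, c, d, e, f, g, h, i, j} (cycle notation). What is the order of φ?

12

The disjoint cycles have lengths 4, 3, 1, 1, 1.
The order is lcm(4, 3) = 12.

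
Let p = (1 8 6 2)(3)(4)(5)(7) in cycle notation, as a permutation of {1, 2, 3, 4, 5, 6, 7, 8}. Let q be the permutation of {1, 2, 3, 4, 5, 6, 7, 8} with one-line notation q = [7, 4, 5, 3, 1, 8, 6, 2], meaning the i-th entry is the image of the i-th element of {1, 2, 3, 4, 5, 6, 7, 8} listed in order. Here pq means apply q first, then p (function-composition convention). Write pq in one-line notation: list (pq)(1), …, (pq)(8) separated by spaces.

7 4 5 3 8 6 2 1

(pq)(x) = p(q(x)). Computing each image: p(q(1)) = p(7) = 7, p(q(2)) = p(4) = 4, p(q(3)) = p(5) = 5, p(q(4)) = p(3) = 3, p(q(5)) = p(1) = 8, p(q(6)) = p(8) = 6, p(q(7)) = p(6) = 2, p(q(8)) = p(2) = 1.
Hence pq = [7 4 5 3 8 6 2 1].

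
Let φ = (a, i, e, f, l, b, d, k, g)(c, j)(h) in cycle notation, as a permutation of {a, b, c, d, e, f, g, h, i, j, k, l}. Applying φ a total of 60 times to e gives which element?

g

e lies in the 9-cycle (a, i, e, f, l, b, d, k, g).
On a 9-cycle, φ^9 is the identity, so φ^60 = φ^6 there (60 ≡ 6 mod 9).
Stepping 6 places around the cycle: e → f → l → b → d → k → g.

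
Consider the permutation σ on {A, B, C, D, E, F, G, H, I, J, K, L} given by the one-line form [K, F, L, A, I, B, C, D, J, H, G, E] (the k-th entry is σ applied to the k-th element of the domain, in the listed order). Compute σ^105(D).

Tracing D → A → … returns to D after 10 steps, so D lies in a 10-cycle (A, K, G, C, L, E, I, J, H, D).
Since the cycle has length 10, σ^105 acts on it the same as σ^5 (105 mod 10 = 5).
Advancing 5 steps from D: D → A → K → G → C → L.

L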